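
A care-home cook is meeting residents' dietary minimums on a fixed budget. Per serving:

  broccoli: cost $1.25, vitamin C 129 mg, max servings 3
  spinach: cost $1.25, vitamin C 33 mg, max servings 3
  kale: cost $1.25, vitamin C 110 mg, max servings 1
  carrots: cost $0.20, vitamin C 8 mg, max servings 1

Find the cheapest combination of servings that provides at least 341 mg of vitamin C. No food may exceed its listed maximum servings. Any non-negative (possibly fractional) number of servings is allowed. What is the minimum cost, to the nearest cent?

$3.30

Cost per mg of vitamin C: broccoli $0.0097, kale $0.0114, carrots $0.0250, spinach $0.0379.
Take 2.643 servings of broccoli: +341.0 mg vitamin C for $3.30 (total $3.30, still need 0.0 mg).
Filling from the cheapest source first is optimal under one linear minimum: $3.30.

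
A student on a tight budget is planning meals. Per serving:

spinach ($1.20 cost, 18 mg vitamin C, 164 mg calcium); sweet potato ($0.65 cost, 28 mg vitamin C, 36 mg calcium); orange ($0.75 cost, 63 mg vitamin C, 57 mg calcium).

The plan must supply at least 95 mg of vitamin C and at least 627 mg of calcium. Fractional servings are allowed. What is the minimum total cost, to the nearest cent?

Two binding constraints pin down two serving amounts, so the optimal mix uses at most two foods. The candidates are each food alone (scaled to the tighter of vitamin C/calcium) and each pair with both constraints tight.
spinach only: max(95/18, 627/164) = 5.278 servings → $6.33.
sweet potato only: max(95/28, 627/36) = 17.42 servings → $11.32.
orange only: max(95/63, 627/57) = 11 servings → $8.25.
spinach + sweet potato with both tight: 3.584 servings and 1.089 servings → $5.01.
spinach + orange with both tight: 3.663 servings and 0.4614 servings → $4.74.
sweet potato + orange: intersection lies outside the first quadrant.
The minimum over all feasible corners is $4.74.

$4.74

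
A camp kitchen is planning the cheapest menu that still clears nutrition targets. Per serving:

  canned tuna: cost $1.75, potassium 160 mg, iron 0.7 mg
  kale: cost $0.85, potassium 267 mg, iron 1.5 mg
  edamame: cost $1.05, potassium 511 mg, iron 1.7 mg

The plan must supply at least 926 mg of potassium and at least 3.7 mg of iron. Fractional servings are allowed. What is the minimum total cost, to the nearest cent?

$2.21

Minimising a linear cost over {potassium ≥ 926, iron ≥ 3.7, servings ≥ 0} — the optimum is at a vertex, using one or two foods.
canned tuna only: max(926/160, 3.7/0.7) = 5.787 servings → $10.13.
kale only: max(926/267, 3.7/1.5) = 3.468 servings → $2.95.
edamame only: max(926/511, 3.7/1.7) = 2.176 servings → $2.29.
canned tuna + kale with both targets exact would need a negative amount; discard.
canned tuna + edamame with both tight: 3.693 servings and 0.6558 servings → $7.15.
kale + edamame with both tight: 1.012 servings and 1.283 servings → $2.21.
So the least-cost plan costs $2.21.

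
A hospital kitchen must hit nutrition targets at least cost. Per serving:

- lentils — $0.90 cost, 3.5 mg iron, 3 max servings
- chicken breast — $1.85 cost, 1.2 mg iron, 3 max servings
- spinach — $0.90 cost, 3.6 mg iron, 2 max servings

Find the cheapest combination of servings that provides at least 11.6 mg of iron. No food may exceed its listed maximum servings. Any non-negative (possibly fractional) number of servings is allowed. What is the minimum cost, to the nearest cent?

$2.93

Cost per mg of iron: spinach $0.2500, lentils $0.2571, chicken breast $1.5417.
Take 2 servings of spinach: +7.2 mg iron for $1.80 (total $1.80, still need 4.4 mg).
Take 1.257 servings of lentils: +4.4 mg iron for $1.13 (total $2.93, still need 0.0 mg).
Greedy by cheapest-per-mg is optimal for a single linear constraint, so the minimum cost is $2.93.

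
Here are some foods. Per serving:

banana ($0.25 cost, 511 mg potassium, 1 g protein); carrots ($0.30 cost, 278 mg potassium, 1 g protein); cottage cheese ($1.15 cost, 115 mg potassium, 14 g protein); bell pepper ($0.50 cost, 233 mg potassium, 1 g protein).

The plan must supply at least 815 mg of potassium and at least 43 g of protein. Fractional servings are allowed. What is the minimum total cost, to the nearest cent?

The cheapest plan sits at a corner of the feasible region — with two constraints it uses at most two foods.
banana only: max(815/511, 43/1) = 43 servings → $10.75.
carrots only: max(815/278, 43/1) = 43 servings → $12.90.
cottage cheese only: max(815/115, 43/14) = 7.087 servings → $8.15.
bell pepper only: max(815/233, 43/1) = 43 servings → $21.50.
banana + carrots: the both-tight solution has a negative serving — not a feasible corner.
banana + cottage cheese with both tight: 0.9185 servings and 3.006 servings → $3.69.
banana + bell pepper: intersection lies outside the first quadrant.
carrots + cottage cheese with both tight: 1.712 servings and 2.949 servings → $3.91.
carrots + bell pepper with both targets exact would need a negative amount; discard.
cottage cheese + bell pepper with both tight: 2.925 servings and 2.054 servings → $4.39.
So the least-cost plan costs $3.69.

$3.69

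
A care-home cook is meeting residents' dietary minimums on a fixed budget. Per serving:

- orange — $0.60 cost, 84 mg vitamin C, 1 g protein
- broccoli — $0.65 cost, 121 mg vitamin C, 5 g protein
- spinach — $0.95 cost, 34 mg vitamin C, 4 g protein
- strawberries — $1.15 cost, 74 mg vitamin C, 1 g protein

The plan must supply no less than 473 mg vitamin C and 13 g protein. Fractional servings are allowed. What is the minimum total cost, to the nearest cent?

$2.54

With two linear requirements the optimum uses one or two foods; enumerate the corners.
orange only: max(473/84, 13/1) = 13 servings → $7.80.
broccoli only: max(473/121, 13/5) = 3.909 servings → $2.54.
spinach only: max(473/34, 13/4) = 13.91 servings → $13.22.
strawberries only: max(473/74, 13/1) = 13 servings → $14.95.
orange + broccoli with both tight: 2.649 servings and 2.07 servings → $2.93.
orange + spinach with both tight: 4.801 servings and 2.05 servings → $4.83.
orange + strawberries with both targets exact would need a negative amount; discard.
broccoli + spinach with both targets exact would need a negative amount; discard.
broccoli + strawberries with both tight: 1.964 servings and 3.181 servings → $4.93.
spinach + strawberries with both tight: 1.866 servings and 5.534 servings → $8.14.
So the least-cost plan costs $2.54.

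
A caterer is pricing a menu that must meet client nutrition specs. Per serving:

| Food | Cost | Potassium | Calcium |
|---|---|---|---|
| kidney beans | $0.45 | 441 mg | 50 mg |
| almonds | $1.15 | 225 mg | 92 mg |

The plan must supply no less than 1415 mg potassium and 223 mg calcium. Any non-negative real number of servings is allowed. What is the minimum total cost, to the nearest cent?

$2.01

The cheapest plan sits at a corner of the feasible region — with two constraints it uses at most two foods.
kidney beans only: max(1415/441, 223/50) = 4.46 servings → $2.01.
almonds only: max(1415/225, 223/92) = 6.289 servings → $7.23.
kidney beans + almonds with both tight: 2.728 servings and 0.941 servings → $2.31.
So the least-cost plan costs $2.01.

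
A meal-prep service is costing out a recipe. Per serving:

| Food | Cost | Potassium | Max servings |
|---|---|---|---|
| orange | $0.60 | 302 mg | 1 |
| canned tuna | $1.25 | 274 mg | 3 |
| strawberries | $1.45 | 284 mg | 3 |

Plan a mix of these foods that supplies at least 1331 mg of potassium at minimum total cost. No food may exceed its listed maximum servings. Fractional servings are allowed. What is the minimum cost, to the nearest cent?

Cost per mg of potassium: orange $0.0020, canned tuna $0.0046, strawberries $0.0051.
Take 1 serving of orange: +302.0 mg potassium for $0.60 (total $0.60, still need 1029.0 mg).
Take 3 servings of canned tuna: +822.0 mg potassium for $3.75 (total $4.35, still need 207.0 mg).
Take 0.7289 servings of strawberries: +207.0 mg potassium for $1.06 (total $5.41, still need 0.0 mg).
Filling from the cheapest source first is optimal under one linear minimum: $5.41.

$5.41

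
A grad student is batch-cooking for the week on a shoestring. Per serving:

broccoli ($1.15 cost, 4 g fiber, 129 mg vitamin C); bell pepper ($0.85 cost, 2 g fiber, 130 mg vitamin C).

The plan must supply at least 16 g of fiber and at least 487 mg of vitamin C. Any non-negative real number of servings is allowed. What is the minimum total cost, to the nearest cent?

With two linear requirements the optimum uses one or two foods; enumerate the corners.
broccoli only: max(16/4, 487/129) = 4 servings → $4.60.
bell pepper only: max(16/2, 487/130) = 8 servings → $6.80.
broccoli + bell pepper with both targets exact would need a negative amount; discard.
So the least-cost plan costs $4.60.

$4.60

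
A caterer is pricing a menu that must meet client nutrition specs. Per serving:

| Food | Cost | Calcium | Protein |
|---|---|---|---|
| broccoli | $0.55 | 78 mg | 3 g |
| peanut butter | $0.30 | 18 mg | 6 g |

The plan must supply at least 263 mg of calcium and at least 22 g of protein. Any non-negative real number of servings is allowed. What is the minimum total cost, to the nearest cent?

A basic optimal solution has at most two foods positive. Try each food alone and each pair with both targets met exactly.
broccoli only: max(263/78, 22/3) = 7.333 servings → $4.03.
peanut butter only: max(263/18, 22/6) = 14.61 servings → $4.38.
broccoli + peanut butter with both tight: 2.855 servings and 2.239 servings → $2.24.
The minimum over all feasible corners is $2.24.

$2.24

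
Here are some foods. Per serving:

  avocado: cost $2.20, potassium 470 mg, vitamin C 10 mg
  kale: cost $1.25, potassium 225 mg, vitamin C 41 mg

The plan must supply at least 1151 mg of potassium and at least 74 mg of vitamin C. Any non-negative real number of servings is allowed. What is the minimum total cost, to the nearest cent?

Two binding constraints pin down two serving amounts, so the optimal mix uses at most two foods. The candidates are each food alone (scaled to the tighter of potassium/vitamin C) and each pair with both constraints tight.
avocado only: max(1151/470, 74/10) = 7.4 servings → $16.28.
kale only: max(1151/225, 74/41) = 5.116 servings → $6.39.
avocado + kale with both tight: 1.794 servings and 1.367 servings → $5.66.
The minimum over all feasible corners is $5.66.

$5.66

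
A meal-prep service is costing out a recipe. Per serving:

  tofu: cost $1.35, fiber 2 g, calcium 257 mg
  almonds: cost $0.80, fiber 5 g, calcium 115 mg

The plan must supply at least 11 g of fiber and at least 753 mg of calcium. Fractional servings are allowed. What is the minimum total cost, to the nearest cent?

$4.20

This is a tiny linear program; its minimum lies at a vertex of the feasible set. List the vertices and price them.
tofu only: max(11/2, 753/257) = 5.5 servings → $7.42.
almonds only: max(11/5, 753/115) = 6.548 servings → $5.24.
tofu + almonds with both tight: 2.37 servings and 1.252 servings → $4.20.
Cheapest feasible corner: $4.20.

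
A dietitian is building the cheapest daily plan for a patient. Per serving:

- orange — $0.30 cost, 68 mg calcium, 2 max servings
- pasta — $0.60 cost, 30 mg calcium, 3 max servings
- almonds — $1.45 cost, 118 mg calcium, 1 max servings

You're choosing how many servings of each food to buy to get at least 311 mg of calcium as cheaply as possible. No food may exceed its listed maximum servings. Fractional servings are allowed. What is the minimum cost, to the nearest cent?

Cost per mg of calcium: orange $0.0044, almonds $0.0123, pasta $0.0200.
Take 2 servings of orange: +136.0 mg calcium for $0.60 (total $0.60, still need 175.0 mg).
Take 1 serving of almonds: +118.0 mg calcium for $1.45 (total $2.05, still need 57.0 mg).
Take 1.9 servings of pasta: +57.0 mg calcium for $1.14 (total $3.19, still need 0.0 mg).
Filling from the cheapest source first is optimal under one linear minimum: $3.19.

$3.19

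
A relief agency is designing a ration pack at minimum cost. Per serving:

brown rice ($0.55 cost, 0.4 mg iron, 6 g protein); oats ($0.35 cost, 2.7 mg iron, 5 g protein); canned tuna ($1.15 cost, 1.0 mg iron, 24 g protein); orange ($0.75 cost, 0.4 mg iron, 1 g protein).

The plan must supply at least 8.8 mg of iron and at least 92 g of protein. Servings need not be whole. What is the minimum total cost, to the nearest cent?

$4.63

An LP optimum is at a vertex; with two nutrient constraints at most two foods are used. Check each candidate.
brown rice only: max(8.8/0.4, 92/6) = 22 servings → $12.10.
oats only: max(8.8/2.7, 92/5) = 18.4 servings → $6.44.
canned tuna only: max(8.8/1.0, 92/24) = 8.8 servings → $10.12.
orange only: max(8.8/0.4, 92/1) = 92 servings → $69.00.
brown rice + oats with both tight: 14.39 servings and 1.127 servings → $8.31.
brown rice + canned tuna: the both-tight solution has a negative serving — not a feasible corner.
brown rice + orange with both tight: 14 servings and 8 servings → $13.70.
oats + canned tuna with both tight: 1.993 servings and 3.418 servings → $4.63.
oats + orange: the both-tight solution has a negative serving — not a feasible corner.
canned tuna + orange with both tight: 3.256 servings and 13.86 servings → $14.14.
Cheapest feasible corner: $4.63.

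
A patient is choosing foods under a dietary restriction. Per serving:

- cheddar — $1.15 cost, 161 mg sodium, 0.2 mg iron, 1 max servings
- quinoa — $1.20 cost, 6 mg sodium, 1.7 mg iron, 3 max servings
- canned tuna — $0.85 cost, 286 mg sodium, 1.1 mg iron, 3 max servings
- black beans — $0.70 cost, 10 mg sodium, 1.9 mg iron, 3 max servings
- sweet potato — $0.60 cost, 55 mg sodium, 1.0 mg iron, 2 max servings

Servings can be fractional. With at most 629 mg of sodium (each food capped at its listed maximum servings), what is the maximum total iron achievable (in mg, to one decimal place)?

14.6 mg

Iron per mg sodium: quinoa 0.2833, black beans 0.19, sweet potato 0.01818, canned tuna 0.003846, cheddar 0.001242.
Take 3 servings of quinoa: uses 18 mg sodium, +5.1 mg iron (running total 5.1 mg).
Take 3 servings of black beans: uses 30 mg sodium, +5.7 mg iron (running total 10.8 mg).
Take 2 servings of sweet potato: uses 110 mg sodium, +2.0 mg iron (running total 12.8 mg).
Take 1.647 servings of canned tuna: uses 471 mg sodium, +1.8 mg iron (running total 14.6 mg).
Filling greedily by iron-per-mg sodium is optimal for one linear limit, giving 14.6 mg.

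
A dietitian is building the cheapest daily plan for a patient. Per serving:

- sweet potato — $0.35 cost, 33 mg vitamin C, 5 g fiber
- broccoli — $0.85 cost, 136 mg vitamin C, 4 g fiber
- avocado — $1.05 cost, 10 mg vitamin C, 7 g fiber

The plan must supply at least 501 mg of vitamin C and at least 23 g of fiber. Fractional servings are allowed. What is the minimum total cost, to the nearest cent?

$3.43

An LP optimum is at a vertex; with two nutrient constraints at most two foods are used. Check each candidate.
sweet potato only: max(501/33, 23/5) = 15.18 servings → $5.31.
broccoli only: max(501/136, 23/4) = 5.75 servings → $4.89.
avocado only: max(501/10, 23/7) = 50.1 servings → $52.60.
sweet potato + broccoli with both tight: 2.051 servings and 3.186 servings → $3.43.
sweet potato + avocado with both targets exact would need a negative amount; discard.
broccoli + avocado with both tight: 3.593 servings and 1.232 servings → $4.35.
So the least-cost plan costs $3.43.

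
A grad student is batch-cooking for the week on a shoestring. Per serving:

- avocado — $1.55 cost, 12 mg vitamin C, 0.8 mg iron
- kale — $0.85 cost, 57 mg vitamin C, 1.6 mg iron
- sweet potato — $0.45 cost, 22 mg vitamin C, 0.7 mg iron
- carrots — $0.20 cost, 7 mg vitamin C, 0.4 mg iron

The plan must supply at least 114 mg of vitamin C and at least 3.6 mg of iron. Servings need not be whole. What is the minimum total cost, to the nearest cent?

$1.89

The cheapest plan sits at a corner of the feasible region — with two constraints it uses at most two foods.
avocado only: max(114/12, 3.6/0.8) = 9.5 servings → $14.72.
kale only: max(114/57, 3.6/1.6) = 2.25 servings → $1.91.
sweet potato only: max(114/22, 3.6/0.7) = 5.182 servings → $2.33.
carrots only: max(114/7, 3.6/0.4) = 16.29 servings → $3.26.
avocado + kale with both tight: 0.8636 servings and 1.818 servings → $2.88.
avocado + sweet potato with both targets exact would need a negative amount; discard.
avocado + carrots: the both-tight solution has a negative serving — not a feasible corner.
kale + sweet potato with both tight: 0.1277 servings and 4.851 servings → $2.29.
kale + carrots with both tight: 1.759 servings and 1.966 servings → $1.89.
sweet potato + carrots: intersection lies outside the first quadrant.
The minimum over all feasible corners is $1.89.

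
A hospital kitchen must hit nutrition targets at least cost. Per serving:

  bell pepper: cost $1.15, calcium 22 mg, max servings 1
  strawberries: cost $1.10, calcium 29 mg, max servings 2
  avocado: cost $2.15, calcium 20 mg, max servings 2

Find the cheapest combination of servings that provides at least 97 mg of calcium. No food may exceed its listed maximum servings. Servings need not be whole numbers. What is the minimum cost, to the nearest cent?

$5.18

Cost per mg of calcium: strawberries $0.0379, bell pepper $0.0523, avocado $0.1075.
Take 2 servings of strawberries: +58.0 mg calcium for $2.20 (total $2.20, still need 39.0 mg).
Take 1 serving of bell pepper: +22.0 mg calcium for $1.15 (total $3.35, still need 17.0 mg).
Take 0.85 servings of avocado: +17.0 mg calcium for $1.83 (total $5.18, still need 0.0 mg).
Filling from the cheapest source first is optimal under one linear minimum: $5.18.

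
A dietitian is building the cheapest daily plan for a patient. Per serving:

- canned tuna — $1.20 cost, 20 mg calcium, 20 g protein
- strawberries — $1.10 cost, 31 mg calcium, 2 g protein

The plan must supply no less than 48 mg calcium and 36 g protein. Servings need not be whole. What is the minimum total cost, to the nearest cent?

With two linear requirements the optimum uses one or two foods; enumerate the corners.
canned tuna only: max(48/20, 36/20) = 2.4 servings → $2.88.
strawberries only: max(48/31, 36/2) = 18 servings → $19.80.
canned tuna + strawberries with both tight: 1.759 servings and 0.4138 servings → $2.57.
Cheapest feasible corner: $2.57.

$2.57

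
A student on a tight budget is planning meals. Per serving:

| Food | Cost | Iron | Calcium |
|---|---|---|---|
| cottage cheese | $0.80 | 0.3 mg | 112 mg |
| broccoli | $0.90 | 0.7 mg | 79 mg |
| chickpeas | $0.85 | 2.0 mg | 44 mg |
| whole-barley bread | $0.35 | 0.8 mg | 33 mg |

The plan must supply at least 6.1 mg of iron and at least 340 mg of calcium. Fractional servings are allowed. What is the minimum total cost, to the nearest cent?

$3.26

At the optimum either one food covers both requirements or two foods hit both targets exactly; no other combination can be cheaper.
cottage cheese only: max(6.1/0.3, 340/112) = 20.33 servings → $16.27.
broccoli only: max(6.1/0.7, 340/79) = 8.714 servings → $7.84.
chickpeas only: max(6.1/2.0, 340/44) = 7.727 servings → $6.57.
whole-barley bread only: max(6.1/0.8, 340/33) = 10.3 servings → $3.61.
cottage cheese + broccoli with both targets exact would need a negative amount; discard.
cottage cheese + chickpeas with both tight: 1.953 servings and 2.757 servings → $3.91.
cottage cheese + whole-barley bread with both tight: 0.8871 servings and 7.292 servings → $3.26.
broccoli + chickpeas with both tight: 3.236 servings and 1.917 servings → $4.54.
broccoli + whole-barley bread with both tight: 1.763 servings and 6.082 servings → $3.72.
chickpeas + whole-barley bread with both targets exact would need a negative amount; discard.
Cheapest feasible corner: $3.26.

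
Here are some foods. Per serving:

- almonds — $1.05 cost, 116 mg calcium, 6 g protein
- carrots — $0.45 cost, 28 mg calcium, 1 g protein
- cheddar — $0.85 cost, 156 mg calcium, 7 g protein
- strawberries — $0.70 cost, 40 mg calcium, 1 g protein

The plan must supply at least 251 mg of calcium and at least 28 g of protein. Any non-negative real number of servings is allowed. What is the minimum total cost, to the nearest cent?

This is a tiny linear program; its minimum lies at a vertex of the feasible set. List the vertices and price them.
almonds only: max(251/116, 28/6) = 4.667 servings → $4.90.
carrots only: max(251/28, 28/1) = 28 servings → $12.60.
cheddar only: max(251/156, 28/7) = 4 servings → $3.40.
strawberries only: max(251/40, 28/1) = 28 servings → $19.60.
almonds + carrots: the both-tight solution has a negative serving — not a feasible corner.
almonds + cheddar: intersection lies outside the first quadrant.
almonds + strawberries: the both-tight solution has a negative serving — not a feasible corner.
carrots + cheddar with both targets exact would need a negative amount; discard.
carrots + strawberries: intersection lies outside the first quadrant.
cheddar + strawberries with both targets exact would need a negative amount; discard.
Cheapest feasible corner: $3.40.

$3.40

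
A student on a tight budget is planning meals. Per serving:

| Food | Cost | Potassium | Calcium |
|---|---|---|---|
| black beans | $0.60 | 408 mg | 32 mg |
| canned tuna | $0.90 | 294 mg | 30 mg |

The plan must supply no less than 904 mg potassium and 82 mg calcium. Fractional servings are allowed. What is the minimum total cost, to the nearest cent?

$1.54

black beans only: max(904/408, 82/32) = 2.562 servings → $1.54.
canned tuna only: max(904/294, 82/30) = 3.075 servings → $2.77.
black beans + canned tuna with both tight: 1.064 servings and 1.599 servings → $2.08.
The minimum over all feasible corners is $1.54.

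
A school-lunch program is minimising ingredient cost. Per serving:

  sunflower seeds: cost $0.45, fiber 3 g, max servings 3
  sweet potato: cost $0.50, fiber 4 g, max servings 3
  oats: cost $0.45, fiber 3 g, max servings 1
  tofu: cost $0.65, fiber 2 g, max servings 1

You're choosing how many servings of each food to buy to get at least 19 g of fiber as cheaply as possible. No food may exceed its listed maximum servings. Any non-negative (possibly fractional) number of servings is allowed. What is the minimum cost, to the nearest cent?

Cost per g of fiber: sweet potato $0.1250, sunflower seeds $0.1500, oats $0.1500, tofu $0.3250.
Take 3 servings of sweet potato: +12.0 g fiber for $1.50 (total $1.50, still need 7.0 g).
Take 2.333 servings of sunflower seeds: +7.0 g fiber for $1.05 (total $2.55, still need 0.0 g).
Greedy by cheapest-per-g is optimal for a single linear constraint, so the minimum cost is $2.55.

$2.55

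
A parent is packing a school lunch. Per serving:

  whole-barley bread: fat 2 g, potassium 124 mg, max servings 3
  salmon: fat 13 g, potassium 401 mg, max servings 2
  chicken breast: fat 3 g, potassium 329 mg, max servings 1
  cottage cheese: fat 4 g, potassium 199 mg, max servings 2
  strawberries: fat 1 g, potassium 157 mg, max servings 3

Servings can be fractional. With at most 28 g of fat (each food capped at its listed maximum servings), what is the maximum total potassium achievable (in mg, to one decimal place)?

1816.8 mg

Potassium per g fat: strawberries 157, chicken breast 109.7, whole-barley bread 62, cottage cheese 49.75, salmon 30.85.
Take 3 servings of strawberries: uses 3 g fat, +471.0 mg potassium (running total 471.0 mg).
Take 1 serving of chicken breast: uses 3 g fat, +329.0 mg potassium (running total 800.0 mg).
Take 3 servings of whole-barley bread: uses 6 g fat, +372.0 mg potassium (running total 1172.0 mg).
Take 2 servings of cottage cheese: uses 8 g fat, +398.0 mg potassium (running total 1570.0 mg).
Take 0.6154 servings of salmon: uses 8 g fat, +246.8 mg potassium (running total 1816.8 mg).
Greedy by best ratio exhausts the fat allowance optimally: 1816.8 mg.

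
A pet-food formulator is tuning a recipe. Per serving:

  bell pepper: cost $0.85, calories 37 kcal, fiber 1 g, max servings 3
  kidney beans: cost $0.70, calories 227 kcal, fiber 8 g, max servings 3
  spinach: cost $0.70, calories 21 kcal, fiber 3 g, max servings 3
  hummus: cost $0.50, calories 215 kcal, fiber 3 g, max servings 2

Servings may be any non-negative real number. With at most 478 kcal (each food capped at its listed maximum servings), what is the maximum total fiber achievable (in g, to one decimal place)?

23.6 g

Fiber per kcal: spinach 0.1429, kidney beans 0.03524, bell pepper 0.02703, hummus 0.01395.
Take 3 servings of spinach: uses 63 kcal, +9.0 g fiber (running total 9.0 g).
Take 1.828 servings of kidney beans: uses 415 kcal, +14.6 g fiber (running total 23.6 g).
Filling greedily by fiber-per-kcal is optimal for one linear limit, giving 23.6 g.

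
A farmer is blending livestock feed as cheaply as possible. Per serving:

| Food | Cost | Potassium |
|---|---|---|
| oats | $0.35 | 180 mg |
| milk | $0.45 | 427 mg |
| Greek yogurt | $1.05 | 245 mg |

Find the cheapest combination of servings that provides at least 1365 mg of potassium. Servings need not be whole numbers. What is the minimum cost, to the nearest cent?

$1.44

Cost per mg of potassium: milk $0.0011, oats $0.0019, Greek yogurt $0.0043.
With no serving limits, use only milk: 1365 mg / 427 mg = 3.197 servings × $0.45 = $1.44.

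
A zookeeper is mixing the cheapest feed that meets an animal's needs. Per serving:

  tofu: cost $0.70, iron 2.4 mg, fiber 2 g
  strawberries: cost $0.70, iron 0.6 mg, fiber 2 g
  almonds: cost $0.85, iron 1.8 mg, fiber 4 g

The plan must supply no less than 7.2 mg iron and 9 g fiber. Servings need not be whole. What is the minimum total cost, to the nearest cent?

$2.49

Check every corner: each single food scaled to meet both minima, and each pair solved so both constraints bind.
tofu only: max(7.2/2.4, 9/2) = 4.5 servings → $3.15.
strawberries only: max(7.2/0.6, 9/2) = 12 servings → $8.40.
almonds only: max(7.2/1.8, 9/4) = 4 servings → $3.40.
tofu + strawberries with both tight: 2.5 servings and 2 servings → $3.15.
tofu + almonds with both tight: 2.1 servings and 1.2 servings → $2.49.
strawberries + almonds with both targets exact would need a negative amount; discard.
The minimum over all feasible corners is $2.49.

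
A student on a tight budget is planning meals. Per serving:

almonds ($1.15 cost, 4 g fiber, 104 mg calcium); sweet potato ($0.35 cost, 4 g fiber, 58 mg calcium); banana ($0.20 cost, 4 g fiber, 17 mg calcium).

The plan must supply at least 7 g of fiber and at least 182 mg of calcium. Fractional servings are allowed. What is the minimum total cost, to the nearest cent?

Compare the cost at each extreme point of the feasible region.
almonds only: max(7/4, 182/104) = 1.75 servings → $2.01.
sweet potato only: max(7/4, 182/58) = 3.138 servings → $1.10.
banana only: max(7/4, 182/17) = 10.71 servings → $2.14.
almonds + sweet potato with both tight: 1.75 servings and 0 servings → $2.01.
almonds + banana with both tight: 1.75 servings and 0 servings → $2.01.
sweet potato + banana: the both-tight solution has a negative serving — not a feasible corner.
The minimum over all feasible corners is $1.10.

$1.10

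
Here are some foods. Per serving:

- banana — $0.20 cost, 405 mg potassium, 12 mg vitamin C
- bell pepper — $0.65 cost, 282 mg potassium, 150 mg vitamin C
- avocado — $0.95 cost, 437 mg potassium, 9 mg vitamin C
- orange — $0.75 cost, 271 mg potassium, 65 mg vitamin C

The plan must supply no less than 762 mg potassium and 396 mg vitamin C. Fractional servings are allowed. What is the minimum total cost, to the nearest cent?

$1.72

Minimising a linear cost over {potassium ≥ 762, vitamin C ≥ 396, servings ≥ 0} — the optimum is at a vertex, using one or two foods.
banana only: max(762/405, 396/12) = 33 servings → $6.60.
bell pepper only: max(762/282, 396/150) = 2.702 servings → $1.76.
avocado only: max(762/437, 396/9) = 44 servings → $41.80.
orange only: max(762/271, 396/65) = 6.092 servings → $4.57.
banana + bell pepper with both tight: 0.04581 servings and 2.636 servings → $1.72.
banana + avocado with both targets exact would need a negative amount; discard.
banana + orange with both targets exact would need a negative amount; discard.
bell pepper + avocado with both tight: 2.637 servings and 0.04171 servings → $1.75.
bell pepper + orange with both tight: 2.589 servings and 0.1177 servings → $1.77.
avocado + orange with both targets exact would need a negative amount; discard.
Cheapest feasible corner: $1.72.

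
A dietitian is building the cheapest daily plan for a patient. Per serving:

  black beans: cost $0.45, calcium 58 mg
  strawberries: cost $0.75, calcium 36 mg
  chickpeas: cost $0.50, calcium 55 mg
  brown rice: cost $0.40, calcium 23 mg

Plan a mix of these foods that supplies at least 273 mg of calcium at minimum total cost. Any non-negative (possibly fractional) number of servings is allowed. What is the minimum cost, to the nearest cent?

$2.12

Cost per mg of calcium: black beans $0.0078, chickpeas $0.0091, brown rice $0.0174, strawberries $0.0208.
With no serving limits, use only black beans: 273 mg / 58 mg = 4.707 servings × $0.45 = $2.12.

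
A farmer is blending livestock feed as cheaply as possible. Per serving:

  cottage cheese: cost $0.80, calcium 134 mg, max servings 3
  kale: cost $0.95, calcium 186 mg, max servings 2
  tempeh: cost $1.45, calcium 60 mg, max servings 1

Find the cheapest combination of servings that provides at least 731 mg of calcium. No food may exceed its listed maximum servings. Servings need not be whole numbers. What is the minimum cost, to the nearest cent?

$4.04

Cost per mg of calcium: kale $0.0051, cottage cheese $0.0060, tempeh $0.0242.
Take 2 servings of kale: +372.0 mg calcium for $1.90 (total $1.90, still need 359.0 mg).
Take 2.679 servings of cottage cheese: +359.0 mg calcium for $2.14 (total $4.04, still need 0.0 mg).
Greedy by cheapest-per-mg is optimal for a single linear constraint, so the minimum cost is $4.04.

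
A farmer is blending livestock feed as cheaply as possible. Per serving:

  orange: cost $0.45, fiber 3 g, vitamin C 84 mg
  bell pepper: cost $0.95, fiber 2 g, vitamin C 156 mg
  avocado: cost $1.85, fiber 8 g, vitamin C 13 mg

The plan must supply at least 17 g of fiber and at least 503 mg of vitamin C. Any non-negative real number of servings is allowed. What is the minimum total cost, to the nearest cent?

$2.69

orange only: max(17/3, 503/84) = 5.988 servings → $2.69.
bell pepper only: max(17/2, 503/156) = 8.5 servings → $8.07.
avocado only: max(17/8, 503/13) = 38.69 servings → $71.58.
orange + bell pepper with both tight: 5.487 servings and 0.27 servings → $2.73.
orange + avocado: the both-tight solution has a negative serving — not a feasible corner.
bell pepper + avocado with both tight: 3.112 servings and 1.347 servings → $5.45.
Cheapest feasible corner: $2.69.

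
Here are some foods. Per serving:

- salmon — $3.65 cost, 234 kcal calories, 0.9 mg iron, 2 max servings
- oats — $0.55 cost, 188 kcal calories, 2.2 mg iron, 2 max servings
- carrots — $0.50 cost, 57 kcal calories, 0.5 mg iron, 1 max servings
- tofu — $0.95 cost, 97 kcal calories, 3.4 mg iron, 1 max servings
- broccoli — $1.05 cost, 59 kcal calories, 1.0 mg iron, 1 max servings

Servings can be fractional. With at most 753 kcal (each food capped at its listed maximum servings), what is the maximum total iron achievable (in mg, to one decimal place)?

9.9 mg

Iron per kcal: tofu 0.03505, broccoli 0.01695, oats 0.0117, carrots 0.008772, salmon 0.003846.
Take 1 serving of tofu: uses 97 kcal, +3.4 mg iron (running total 3.4 mg).
Take 1 serving of broccoli: uses 59 kcal, +1.0 mg iron (running total 4.4 mg).
Take 2 servings of oats: uses 376 kcal, +4.4 mg iron (running total 8.8 mg).
Take 1 serving of carrots: uses 57 kcal, +0.5 mg iron (running total 9.3 mg).
Take 0.7009 servings of salmon: uses 164 kcal, +0.6 mg iron (running total 9.9 mg).
Greedy by best ratio exhausts the calories allowance optimally: 9.9 mg.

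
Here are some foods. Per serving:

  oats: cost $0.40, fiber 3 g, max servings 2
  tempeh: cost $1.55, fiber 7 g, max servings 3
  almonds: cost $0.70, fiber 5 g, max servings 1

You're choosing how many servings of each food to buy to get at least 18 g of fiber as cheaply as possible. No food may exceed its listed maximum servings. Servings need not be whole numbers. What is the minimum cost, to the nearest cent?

$3.05

Cost per g of fiber: oats $0.1333, almonds $0.1400, tempeh $0.2214.
Take 2 servings of oats: +6.0 g fiber for $0.80 (total $0.80, still need 12.0 g).
Take 1 serving of almonds: +5.0 g fiber for $0.70 (total $1.50, still need 7.0 g).
Take 1 serving of tempeh: +7.0 g fiber for $1.55 (total $3.05, still need 0.0 g).
Greedy by cheapest-per-g is optimal for a single linear constraint, so the minimum cost is $3.05.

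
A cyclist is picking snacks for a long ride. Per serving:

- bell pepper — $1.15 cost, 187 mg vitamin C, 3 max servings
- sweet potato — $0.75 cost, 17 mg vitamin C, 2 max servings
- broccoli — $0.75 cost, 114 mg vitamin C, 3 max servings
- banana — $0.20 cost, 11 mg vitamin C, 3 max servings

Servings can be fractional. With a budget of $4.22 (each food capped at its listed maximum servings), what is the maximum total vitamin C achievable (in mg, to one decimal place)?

678.0 mg

Vitamin C per dollar: bell pepper 162.6, broccoli 152, banana 55, sweet potato 22.67.
Take 3 servings of bell pepper: spends $3.45, +561.0 mg vitamin C (running total 561.0 mg).
Take 1.027 servings of broccoli: spends $0.77, +117.0 mg vitamin C (running total 678.0 mg).
Filling greedily by vitamin C-per-dollar is optimal for one linear limit, giving 678.0 mg.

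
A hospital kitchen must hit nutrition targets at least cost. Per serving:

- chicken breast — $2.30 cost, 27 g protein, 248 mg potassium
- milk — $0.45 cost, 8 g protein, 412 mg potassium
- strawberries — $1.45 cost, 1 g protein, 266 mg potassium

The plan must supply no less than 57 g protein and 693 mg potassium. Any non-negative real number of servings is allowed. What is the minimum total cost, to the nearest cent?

$3.21

Minimising a linear cost over {protein ≥ 57, potassium ≥ 693, servings ≥ 0} — the optimum is at a vertex, using one or two foods.
chicken breast only: max(57/27, 693/248) = 2.794 servings → $6.43.
milk only: max(57/8, 693/412) = 7.125 servings → $3.21.
strawberries only: max(57/1, 693/266) = 57 servings → $82.65.
chicken breast + milk with both tight: 1.963 servings and 0.5005 servings → $4.74.
chicken breast + strawberries with both tight: 2.087 servings and 0.6598 servings → $5.76.
milk + strawberries: the both-tight solution has a negative serving — not a feasible corner.
Cheapest feasible corner: $3.21.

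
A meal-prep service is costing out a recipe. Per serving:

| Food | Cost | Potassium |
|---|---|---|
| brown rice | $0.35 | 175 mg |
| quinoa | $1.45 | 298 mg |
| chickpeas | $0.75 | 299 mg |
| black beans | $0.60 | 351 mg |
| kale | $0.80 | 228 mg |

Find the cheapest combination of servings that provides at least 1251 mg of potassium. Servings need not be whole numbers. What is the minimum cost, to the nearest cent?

Cost per mg of potassium: black beans $0.0017, brown rice $0.0020, chickpeas $0.0025, kale $0.0035, quinoa $0.0049.
With no serving limits, use only black beans: 1251 mg / 351 mg = 3.564 servings × $0.60 = $2.14.

$2.14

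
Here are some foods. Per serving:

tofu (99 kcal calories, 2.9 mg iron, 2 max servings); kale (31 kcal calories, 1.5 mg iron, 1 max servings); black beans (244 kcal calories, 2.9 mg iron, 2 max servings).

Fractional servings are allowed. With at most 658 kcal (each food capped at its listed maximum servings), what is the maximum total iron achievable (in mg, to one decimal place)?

Iron per kcal: kale 0.04839, tofu 0.02929, black beans 0.01189.
Take 1 serving of kale: uses 31 kcal, +1.5 mg iron (running total 1.5 mg).
Take 2 servings of tofu: uses 198 kcal, +5.8 mg iron (running total 7.3 mg).
Take 1.758 servings of black beans: uses 429 kcal, +5.1 mg iron (running total 12.4 mg).
Filling greedily by iron-per-kcal is optimal for one linear limit, giving 12.4 mg.

12.4 mg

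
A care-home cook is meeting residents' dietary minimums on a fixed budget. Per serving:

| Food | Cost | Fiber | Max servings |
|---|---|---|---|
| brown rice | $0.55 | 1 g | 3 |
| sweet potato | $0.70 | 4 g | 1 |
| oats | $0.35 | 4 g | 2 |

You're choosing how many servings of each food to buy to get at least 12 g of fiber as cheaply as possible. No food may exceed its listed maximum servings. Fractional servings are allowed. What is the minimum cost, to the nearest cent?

Cost per g of fiber: oats $0.0875, sweet potato $0.1750, brown rice $0.5500.
Take 2 servings of oats: +8.0 g fiber for $0.70 (total $0.70, still need 4.0 g).
Take 1 serving of sweet potato: +4.0 g fiber for $0.70 (total $1.40, still need 0.0 g).
Filling from the cheapest source first is optimal under one linear minimum: $1.40.

$1.40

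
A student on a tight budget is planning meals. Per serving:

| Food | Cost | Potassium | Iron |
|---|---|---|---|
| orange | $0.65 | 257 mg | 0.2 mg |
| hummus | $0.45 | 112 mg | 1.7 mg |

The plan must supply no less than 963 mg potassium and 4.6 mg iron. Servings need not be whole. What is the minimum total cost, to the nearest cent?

Compare the cost at each extreme point of the feasible region.
orange only: max(963/257, 4.6/0.2) = 23 servings → $14.95.
hummus only: max(963/112, 4.6/1.7) = 8.598 servings → $3.87.
orange + hummus with both tight: 2.707 servings and 2.387 servings → $2.83.
So the least-cost plan costs $2.83.

$2.83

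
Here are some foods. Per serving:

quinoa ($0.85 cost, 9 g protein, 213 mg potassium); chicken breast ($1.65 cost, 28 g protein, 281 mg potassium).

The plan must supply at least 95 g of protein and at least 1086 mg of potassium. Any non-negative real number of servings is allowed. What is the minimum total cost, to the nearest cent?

$5.94

This is a tiny linear program; its minimum lies at a vertex of the feasible set. List the vertices and price them.
quinoa only: max(95/9, 1086/213) = 10.56 servings → $8.97.
chicken breast only: max(95/28, 1086/281) = 3.865 servings → $6.38.
quinoa + chicken breast with both tight: 1.081 servings and 3.045 servings → $5.94.
Cheapest feasible corner: $5.94.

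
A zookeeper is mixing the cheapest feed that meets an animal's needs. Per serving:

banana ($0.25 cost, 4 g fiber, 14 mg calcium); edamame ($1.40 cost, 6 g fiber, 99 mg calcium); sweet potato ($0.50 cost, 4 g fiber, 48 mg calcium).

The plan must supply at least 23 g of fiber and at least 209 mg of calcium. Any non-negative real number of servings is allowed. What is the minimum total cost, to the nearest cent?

$2.38

With two linear requirements the optimum uses one or two foods; enumerate the corners.
banana only: max(23/4, 209/14) = 14.93 servings → $3.73.
edamame only: max(23/6, 209/99) = 3.833 servings → $5.37.
sweet potato only: max(23/4, 209/48) = 5.75 servings → $2.88.
banana + edamame with both tight: 3.279 servings and 1.647 servings → $3.13.
banana + sweet potato with both tight: 1.971 servings and 3.779 servings → $2.38.
edamame + sweet potato: the both-tight solution has a negative serving — not a feasible corner.
So the least-cost plan costs $2.38.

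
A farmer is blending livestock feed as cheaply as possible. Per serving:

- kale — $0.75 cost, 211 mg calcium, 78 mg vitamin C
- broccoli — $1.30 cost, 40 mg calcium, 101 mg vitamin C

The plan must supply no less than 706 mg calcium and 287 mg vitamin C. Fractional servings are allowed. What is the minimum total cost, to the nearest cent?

$2.76

With two linear requirements the optimum uses one or two foods; enumerate the corners.
kale only: max(706/211, 287/78) = 3.679 servings → $2.76.
broccoli only: max(706/40, 287/101) = 17.65 servings → $22.95.
kale + broccoli with both tight: 3.289 servings and 0.3017 servings → $2.86.
The minimum over all feasible corners is $2.76.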